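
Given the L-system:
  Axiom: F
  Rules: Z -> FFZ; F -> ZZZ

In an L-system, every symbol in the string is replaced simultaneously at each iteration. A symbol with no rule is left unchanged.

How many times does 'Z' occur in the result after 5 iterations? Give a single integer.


Step 0: F  (0 'Z')
Step 1: ZZZ  (3 'Z')
Step 2: FFZFFZFFZ  (3 'Z')
Step 3: ZZZZZZFFZZZZZZZFFZZZZZZZFFZ  (21 'Z')
Step 4: FFZFFZFFZFFZFFZFFZZZZZZZFFZFFZFFZFFZFFZFFZFFZZZZZZZFFZFFZFFZFFZFFZFFZFFZZZZZZZFFZ  (39 'Z')
Step 5: ZZZZZZFFZZZZZZZFFZZZZZZZFFZZZZZZZFFZZZZZZZFFZZZZZZZFFZFFZFFZFFZFFZFFZFFZZZZZZZFFZZZZZZZFFZZZZZZZFFZZZZZZZFFZZZZZZZFFZZZZZZZFFZZZZZZZFFZFFZFFZFFZFFZFFZFFZZZZZZZFFZZZZZZZFFZZZZZZZFFZZZZZZZFFZZZZZZZFFZZZZZZZFFZZZZZZZFFZFFZFFZFFZFFZFFZFFZZZZZZZFFZ  (165 'Z')

Answer: 165


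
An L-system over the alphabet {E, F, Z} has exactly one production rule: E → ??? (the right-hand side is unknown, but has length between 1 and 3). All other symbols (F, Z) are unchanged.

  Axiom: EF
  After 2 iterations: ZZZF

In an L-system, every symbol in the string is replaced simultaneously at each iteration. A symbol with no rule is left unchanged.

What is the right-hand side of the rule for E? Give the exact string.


Answer: ZZZ

Derivation:
Trying E → ZZZ:
  Step 0: EF
  Step 1: ZZZF
  Step 2: ZZZF
Matches the given result.


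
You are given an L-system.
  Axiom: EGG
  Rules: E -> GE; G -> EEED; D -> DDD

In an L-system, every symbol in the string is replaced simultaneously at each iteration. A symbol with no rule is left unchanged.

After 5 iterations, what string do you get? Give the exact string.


Step 0: EGG
Step 1: GEEEEDEEED
Step 2: EEEDGEGEGEGEDDDGEGEGEDDD
Step 3: GEGEGEDDDEEEDGEEEEDGEEEEDGEEEEDGEDDDDDDDDDEEEDGEEEEDGEEEEDGEDDDDDDDDD
Step 4: EEEDGEEEEDGEEEEDGEDDDDDDDDDGEGEGEDDDEEEDGEGEGEGEDDDEEEDGEGEGEGEDDDEEEDGEGEGEGEDDDEEEDGEDDDDDDDDDDDDDDDDDDDDDDDDDDDGEGEGEDDDEEEDGEGEGEGEDDDEEEDGEGEGEGEDDDEEEDGEDDDDDDDDDDDDDDDDDDDDDDDDDDD
Step 5: GEGEGEDDDEEEDGEGEGEGEDDDEEEDGEGEGEGEDDDEEEDGEDDDDDDDDDDDDDDDDDDDDDDDDDDDEEEDGEEEEDGEEEEDGEDDDDDDDDDGEGEGEDDDEEEDGEEEEDGEEEEDGEEEEDGEDDDDDDDDDGEGEGEDDDEEEDGEEEEDGEEEEDGEEEEDGEDDDDDDDDDGEGEGEDDDEEEDGEEEEDGEEEEDGEEEEDGEDDDDDDDDDGEGEGEDDDEEEDGEDDDDDDDDDDDDDDDDDDDDDDDDDDDDDDDDDDDDDDDDDDDDDDDDDDDDDDDDDDDDDDDDDDDDDDDDDDDDDDDDDEEEDGEEEEDGEEEEDGEDDDDDDDDDGEGEGEDDDEEEDGEEEEDGEEEEDGEEEEDGEDDDDDDDDDGEGEGEDDDEEEDGEEEEDGEEEEDGEEEEDGEDDDDDDDDDGEGEGEDDDEEEDGEDDDDDDDDDDDDDDDDDDDDDDDDDDDDDDDDDDDDDDDDDDDDDDDDDDDDDDDDDDDDDDDDDDDDDDDDDDDDDDDDD

Answer: GEGEGEDDDEEEDGEGEGEGEDDDEEEDGEGEGEGEDDDEEEDGEDDDDDDDDDDDDDDDDDDDDDDDDDDDEEEDGEEEEDGEEEEDGEDDDDDDDDDGEGEGEDDDEEEDGEEEEDGEEEEDGEEEEDGEDDDDDDDDDGEGEGEDDDEEEDGEEEEDGEEEEDGEEEEDGEDDDDDDDDDGEGEGEDDDEEEDGEEEEDGEEEEDGEEEEDGEDDDDDDDDDGEGEGEDDDEEEDGEDDDDDDDDDDDDDDDDDDDDDDDDDDDDDDDDDDDDDDDDDDDDDDDDDDDDDDDDDDDDDDDDDDDDDDDDDDDDDDDDDEEEDGEEEEDGEEEEDGEDDDDDDDDDGEGEGEDDDEEEDGEEEEDGEEEEDGEEEEDGEDDDDDDDDDGEGEGEDDDEEEDGEEEEDGEEEEDGEEEEDGEDDDDDDDDDGEGEGEDDDEEEDGEDDDDDDDDDDDDDDDDDDDDDDDDDDDDDDDDDDDDDDDDDDDDDDDDDDDDDDDDDDDDDDDDDDDDDDDDDDDDDDDDD


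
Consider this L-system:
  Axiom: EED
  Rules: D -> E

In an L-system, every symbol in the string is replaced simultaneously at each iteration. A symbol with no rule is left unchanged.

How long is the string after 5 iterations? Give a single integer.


Step 0: length = 3
Step 1: length = 3
Step 2: length = 3
Step 3: length = 3
Step 4: length = 3
Step 5: length = 3

Answer: 3


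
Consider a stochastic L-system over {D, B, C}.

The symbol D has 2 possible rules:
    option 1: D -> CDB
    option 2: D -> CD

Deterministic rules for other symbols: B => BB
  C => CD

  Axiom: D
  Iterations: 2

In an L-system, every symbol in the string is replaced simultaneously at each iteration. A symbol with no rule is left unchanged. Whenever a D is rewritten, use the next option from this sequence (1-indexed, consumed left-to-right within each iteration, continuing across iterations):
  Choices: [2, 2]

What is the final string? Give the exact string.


Answer: CDCD

Derivation:
Step 0: D
Step 1: CD  (used choices [2])
Step 2: CDCD  (used choices [2])


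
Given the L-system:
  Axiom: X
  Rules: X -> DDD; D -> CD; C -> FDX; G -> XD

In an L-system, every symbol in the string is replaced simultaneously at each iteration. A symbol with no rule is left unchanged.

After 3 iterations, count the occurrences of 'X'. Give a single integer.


Answer: 3

Derivation:
Step 0: X  (1 'X')
Step 1: DDD  (0 'X')
Step 2: CDCDCD  (0 'X')
Step 3: FDXCDFDXCDFDXCD  (3 'X')


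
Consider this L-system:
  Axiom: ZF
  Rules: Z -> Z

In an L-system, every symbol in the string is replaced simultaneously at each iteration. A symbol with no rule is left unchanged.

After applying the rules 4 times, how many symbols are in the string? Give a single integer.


Answer: 2

Derivation:
Step 0: length = 2
Step 1: length = 2
Step 2: length = 2
Step 3: length = 2
Step 4: length = 2


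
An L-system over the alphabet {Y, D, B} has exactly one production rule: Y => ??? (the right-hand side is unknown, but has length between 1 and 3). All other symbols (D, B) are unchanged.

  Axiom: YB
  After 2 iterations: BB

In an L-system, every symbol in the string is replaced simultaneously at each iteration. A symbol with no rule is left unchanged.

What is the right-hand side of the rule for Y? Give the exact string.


Answer: B

Derivation:
Trying Y => B:
  Step 0: YB
  Step 1: BB
  Step 2: BB
Matches the given result.


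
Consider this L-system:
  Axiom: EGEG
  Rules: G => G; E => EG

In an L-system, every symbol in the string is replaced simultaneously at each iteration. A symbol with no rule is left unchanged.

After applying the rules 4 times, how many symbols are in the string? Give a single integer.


Answer: 12

Derivation:
Step 0: length = 4
Step 1: length = 6
Step 2: length = 8
Step 3: length = 10
Step 4: length = 12


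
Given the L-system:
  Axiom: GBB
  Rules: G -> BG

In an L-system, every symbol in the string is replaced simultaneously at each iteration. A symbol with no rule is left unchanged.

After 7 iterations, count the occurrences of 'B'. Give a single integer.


Answer: 9

Derivation:
Step 0: GBB  (2 'B')
Step 1: BGBB  (3 'B')
Step 2: BBGBB  (4 'B')
Step 3: BBBGBB  (5 'B')
Step 4: BBBBGBB  (6 'B')
Step 5: BBBBBGBB  (7 'B')
Step 6: BBBBBBGBB  (8 'B')
Step 7: BBBBBBBGBB  (9 'B')


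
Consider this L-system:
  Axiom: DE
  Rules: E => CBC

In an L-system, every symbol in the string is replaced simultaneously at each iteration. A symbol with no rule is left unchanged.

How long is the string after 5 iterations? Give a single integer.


Step 0: length = 2
Step 1: length = 4
Step 2: length = 4
Step 3: length = 4
Step 4: length = 4
Step 5: length = 4

Answer: 4


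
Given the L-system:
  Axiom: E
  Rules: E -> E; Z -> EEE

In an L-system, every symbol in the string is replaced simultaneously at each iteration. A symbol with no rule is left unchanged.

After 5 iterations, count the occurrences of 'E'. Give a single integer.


Step 0: E  (1 'E')
Step 1: E  (1 'E')
Step 2: E  (1 'E')
Step 3: E  (1 'E')
Step 4: E  (1 'E')
Step 5: E  (1 'E')

Answer: 1


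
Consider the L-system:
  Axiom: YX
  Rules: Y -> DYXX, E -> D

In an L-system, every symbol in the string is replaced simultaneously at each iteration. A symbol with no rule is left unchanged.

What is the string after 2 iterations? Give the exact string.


Answer: DDYXXXXX

Derivation:
Step 0: YX
Step 1: DYXXX
Step 2: DDYXXXXX


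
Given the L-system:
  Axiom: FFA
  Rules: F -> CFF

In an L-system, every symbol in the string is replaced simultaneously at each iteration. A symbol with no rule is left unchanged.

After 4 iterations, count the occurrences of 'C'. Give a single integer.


Answer: 30

Derivation:
Step 0: FFA  (0 'C')
Step 1: CFFCFFA  (2 'C')
Step 2: CCFFCFFCCFFCFFA  (6 'C')
Step 3: CCCFFCFFCCFFCFFCCCFFCFFCCFFCFFA  (14 'C')
Step 4: CCCCFFCFFCCFFCFFCCCFFCFFCCFFCFFCCCCFFCFFCCFFCFFCCCFFCFFCCFFCFFA  (30 'C')


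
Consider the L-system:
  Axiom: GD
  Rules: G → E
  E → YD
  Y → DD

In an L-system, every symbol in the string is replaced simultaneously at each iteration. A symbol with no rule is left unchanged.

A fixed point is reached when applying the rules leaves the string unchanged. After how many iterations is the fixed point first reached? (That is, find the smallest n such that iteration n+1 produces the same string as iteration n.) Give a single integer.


Answer: 3

Derivation:
Step 0: GD
Step 1: ED
Step 2: YDD
Step 3: DDDD
Step 4: DDDD  (unchanged — fixed point at step 3)


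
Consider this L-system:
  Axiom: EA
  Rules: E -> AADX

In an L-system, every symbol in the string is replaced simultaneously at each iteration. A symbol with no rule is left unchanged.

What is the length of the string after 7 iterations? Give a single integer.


Answer: 5

Derivation:
Step 0: length = 2
Step 1: length = 5
Step 2: length = 5
Step 3: length = 5
Step 4: length = 5
Step 5: length = 5
Step 6: length = 5
Step 7: length = 5


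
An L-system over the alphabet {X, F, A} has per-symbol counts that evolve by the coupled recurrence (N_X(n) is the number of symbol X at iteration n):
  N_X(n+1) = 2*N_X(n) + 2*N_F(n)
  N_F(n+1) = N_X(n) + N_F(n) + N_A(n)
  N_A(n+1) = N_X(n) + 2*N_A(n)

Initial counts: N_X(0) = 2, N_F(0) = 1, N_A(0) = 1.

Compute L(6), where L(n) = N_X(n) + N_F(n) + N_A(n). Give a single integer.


Answer: 6528

Derivation:
Step 0: N_X=2, N_F=1, N_A=1, L=4
Step 1: N_X=6, N_F=4, N_A=4, L=14
Step 2: N_X=20, N_F=14, N_A=14, L=48
Step 3: N_X=68, N_F=48, N_A=48, L=164
Step 4: N_X=232, N_F=164, N_A=164, L=560
Step 5: N_X=792, N_F=560, N_A=560, L=1912
Step 6: N_X=2704, N_F=1912, N_A=1912, L=6528


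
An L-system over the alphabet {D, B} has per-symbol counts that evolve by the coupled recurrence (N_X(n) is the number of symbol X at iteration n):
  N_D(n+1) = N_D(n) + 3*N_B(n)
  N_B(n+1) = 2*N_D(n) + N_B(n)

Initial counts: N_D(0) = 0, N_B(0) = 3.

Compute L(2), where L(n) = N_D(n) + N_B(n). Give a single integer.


Step 0: N_D=0, N_B=3, L=3
Step 1: N_D=9, N_B=3, L=12
Step 2: N_D=18, N_B=21, L=39

Answer: 39


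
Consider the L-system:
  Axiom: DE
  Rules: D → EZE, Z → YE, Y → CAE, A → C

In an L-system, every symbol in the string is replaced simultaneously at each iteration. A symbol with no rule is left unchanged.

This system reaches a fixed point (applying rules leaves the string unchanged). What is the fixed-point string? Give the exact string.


Answer: ECCEEEE

Derivation:
Step 0: DE
Step 1: EZEE
Step 2: EYEEE
Step 3: ECAEEEE
Step 4: ECCEEEE
Step 5: ECCEEEE  (unchanged — fixed point at step 4)


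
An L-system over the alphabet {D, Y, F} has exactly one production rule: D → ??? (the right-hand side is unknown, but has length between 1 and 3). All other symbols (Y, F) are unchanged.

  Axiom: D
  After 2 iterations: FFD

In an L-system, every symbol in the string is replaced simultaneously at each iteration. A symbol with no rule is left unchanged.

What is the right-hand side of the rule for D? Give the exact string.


Trying D → FD:
  Step 0: D
  Step 1: FD
  Step 2: FFD
Matches the given result.

Answer: FD


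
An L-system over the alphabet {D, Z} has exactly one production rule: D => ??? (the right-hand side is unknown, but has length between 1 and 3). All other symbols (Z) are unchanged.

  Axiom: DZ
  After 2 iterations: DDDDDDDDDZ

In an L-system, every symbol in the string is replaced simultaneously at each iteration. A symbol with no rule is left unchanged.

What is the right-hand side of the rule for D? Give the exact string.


Trying D => DDD:
  Step 0: DZ
  Step 1: DDDZ
  Step 2: DDDDDDDDDZ
Matches the given result.

Answer: DDD


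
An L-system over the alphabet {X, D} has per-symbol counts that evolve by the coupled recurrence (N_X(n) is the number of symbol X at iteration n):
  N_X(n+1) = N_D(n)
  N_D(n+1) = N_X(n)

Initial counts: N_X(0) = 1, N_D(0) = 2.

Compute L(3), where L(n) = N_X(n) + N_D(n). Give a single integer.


Answer: 3

Derivation:
Step 0: N_X=1, N_D=2, L=3
Step 1: N_X=2, N_D=1, L=3
Step 2: N_X=1, N_D=2, L=3
Step 3: N_X=2, N_D=1, L=3


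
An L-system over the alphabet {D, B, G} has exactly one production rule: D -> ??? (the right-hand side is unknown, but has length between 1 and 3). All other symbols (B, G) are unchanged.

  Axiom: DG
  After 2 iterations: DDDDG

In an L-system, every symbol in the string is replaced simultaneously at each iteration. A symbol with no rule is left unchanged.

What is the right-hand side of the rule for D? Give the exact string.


Answer: DD

Derivation:
Trying D -> DD:
  Step 0: DG
  Step 1: DDG
  Step 2: DDDDG
Matches the given result.


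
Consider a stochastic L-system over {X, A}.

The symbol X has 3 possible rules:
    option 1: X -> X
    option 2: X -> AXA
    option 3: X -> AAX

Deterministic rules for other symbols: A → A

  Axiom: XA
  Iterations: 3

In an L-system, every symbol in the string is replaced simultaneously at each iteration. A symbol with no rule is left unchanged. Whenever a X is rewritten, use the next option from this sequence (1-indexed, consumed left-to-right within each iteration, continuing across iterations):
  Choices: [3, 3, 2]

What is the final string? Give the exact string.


Step 0: XA
Step 1: AAXA  (used choices [3])
Step 2: AAAAXA  (used choices [3])
Step 3: AAAAAXAA  (used choices [2])

Answer: AAAAAXAA


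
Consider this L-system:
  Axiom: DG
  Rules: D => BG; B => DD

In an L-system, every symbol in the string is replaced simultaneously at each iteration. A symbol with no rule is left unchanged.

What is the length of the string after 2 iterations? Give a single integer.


Answer: 4

Derivation:
Step 0: length = 2
Step 1: length = 3
Step 2: length = 4


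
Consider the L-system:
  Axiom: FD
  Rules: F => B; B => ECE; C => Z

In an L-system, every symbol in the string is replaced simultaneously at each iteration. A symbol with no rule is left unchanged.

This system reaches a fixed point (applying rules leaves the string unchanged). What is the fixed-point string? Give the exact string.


Step 0: FD
Step 1: BD
Step 2: ECED
Step 3: EZED
Step 4: EZED  (unchanged — fixed point at step 3)

Answer: EZED


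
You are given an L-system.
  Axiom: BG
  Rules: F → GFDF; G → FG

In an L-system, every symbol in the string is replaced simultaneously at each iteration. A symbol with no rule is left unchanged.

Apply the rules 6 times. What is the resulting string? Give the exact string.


Step 0: BG
Step 1: BFG
Step 2: BGFDFFG
Step 3: BFGGFDFDGFDFGFDFFG
Step 4: BGFDFFGFGGFDFDGFDFDFGGFDFDGFDFFGGFDFDGFDFGFDFFG
Step 5: BFGGFDFDGFDFGFDFFGGFDFFGFGGFDFDGFDFDFGGFDFDGFDFDGFDFFGFGGFDFDGFDFDFGGFDFDGFDFGFDFFGFGGFDFDGFDFDFGGFDFDGFDFFGGFDFDGFDFGFDFFG
Step 6: BGFDFFGFGGFDFDGFDFDFGGFDFDGFDFFGGFDFDGFDFGFDFFGFGGFDFDGFDFGFDFFGGFDFFGFGGFDFDGFDFDFGGFDFDGFDFDGFDFFGFGGFDFDGFDFDFGGFDFDGFDFDFGGFDFDGFDFGFDFFGGFDFFGFGGFDFDGFDFDFGGFDFDGFDFDGFDFFGFGGFDFDGFDFDFGGFDFDGFDFFGGFDFDGFDFGFDFFGGFDFFGFGGFDFDGFDFDFGGFDFDGFDFDGFDFFGFGGFDFDGFDFDFGGFDFDGFDFGFDFFGFGGFDFDGFDFDFGGFDFDGFDFFGGFDFDGFDFGFDFFG

Answer: BGFDFFGFGGFDFDGFDFDFGGFDFDGFDFFGGFDFDGFDFGFDFFGFGGFDFDGFDFGFDFFGGFDFFGFGGFDFDGFDFDFGGFDFDGFDFDGFDFFGFGGFDFDGFDFDFGGFDFDGFDFDFGGFDFDGFDFGFDFFGGFDFFGFGGFDFDGFDFDFGGFDFDGFDFDGFDFFGFGGFDFDGFDFDFGGFDFDGFDFFGGFDFDGFDFGFDFFGGFDFFGFGGFDFDGFDFDFGGFDFDGFDFDGFDFFGFGGFDFDGFDFDFGGFDFDGFDFGFDFFGFGGFDFDGFDFDFGGFDFDGFDFFGGFDFDGFDFGFDFFG


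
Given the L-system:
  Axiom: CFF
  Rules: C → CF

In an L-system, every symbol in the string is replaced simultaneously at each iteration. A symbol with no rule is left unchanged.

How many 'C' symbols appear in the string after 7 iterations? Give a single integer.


Step 0: CFF  (1 'C')
Step 1: CFFF  (1 'C')
Step 2: CFFFF  (1 'C')
Step 3: CFFFFF  (1 'C')
Step 4: CFFFFFF  (1 'C')
Step 5: CFFFFFFF  (1 'C')
Step 6: CFFFFFFFF  (1 'C')
Step 7: CFFFFFFFFF  (1 'C')

Answer: 1


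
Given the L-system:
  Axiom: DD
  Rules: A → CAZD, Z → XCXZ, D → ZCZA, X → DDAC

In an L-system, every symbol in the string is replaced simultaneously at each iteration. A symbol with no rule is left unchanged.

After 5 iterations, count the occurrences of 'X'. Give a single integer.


Answer: 120

Derivation:
Step 0: DD  (0 'X')
Step 1: ZCZAZCZA  (0 'X')
Step 2: XCXZCXCXZCAZDXCXZCXCXZCAZD  (8 'X')
Step 3: DDACCDDACXCXZCDDACCDDACXCXZCCAZDXCXZZCZADDACCDDACXCXZCDDACCDDACXCXZCCAZDXCXZZCZA  (12 'X')
Step 4: ZCZAZCZACAZDCCZCZAZCZACAZDCDDACCDDACXCXZCZCZAZCZACAZDCCZCZAZCZACAZDCDDACCDDACXCXZCCCAZDXCXZZCZADDACCDDACXCXZXCXZCXCXZCAZDZCZAZCZACAZDCCZCZAZCZACAZDCDDACCDDACXCXZCZCZAZCZACAZDCCZCZAZCZACAZDCDDACCDDACXCXZCCCAZDXCXZZCZADDACCDDACXCXZXCXZCXCXZCAZD  (24 'X')
Step 5: XCXZCXCXZCAZDXCXZCXCXZCAZDCCAZDXCXZZCZACCXCXZCXCXZCAZDXCXZCXCXZCAZDCCAZDXCXZZCZACZCZAZCZACAZDCCZCZAZCZACAZDCDDACCDDACXCXZCXCXZCXCXZCAZDXCXZCXCXZCAZDCCAZDXCXZZCZACCXCXZCXCXZCAZDXCXZCXCXZCAZDCCAZDXCXZZCZACZCZAZCZACAZDCCZCZAZCZACAZDCDDACCDDACXCXZCCCCAZDXCXZZCZADDACCDDACXCXZXCXZCXCXZCAZDZCZAZCZACAZDCCZCZAZCZACAZDCDDACCDDACXCXZDDACCDDACXCXZCDDACCDDACXCXZCCAZDXCXZZCZAXCXZCXCXZCAZDXCXZCXCXZCAZDCCAZDXCXZZCZACCXCXZCXCXZCAZDXCXZCXCXZCAZDCCAZDXCXZZCZACZCZAZCZACAZDCCZCZAZCZACAZDCDDACCDDACXCXZCXCXZCXCXZCAZDXCXZCXCXZCAZDCCAZDXCXZZCZACCXCXZCXCXZCAZDXCXZCXCXZCAZDCCAZDXCXZZCZACZCZAZCZACAZDCCZCZAZCZACAZDCDDACCDDACXCXZCCCCAZDXCXZZCZADDACCDDACXCXZXCXZCXCXZCAZDZCZAZCZACAZDCCZCZAZCZACAZDCDDACCDDACXCXZDDACCDDACXCXZCDDACCDDACXCXZCCAZDXCXZZCZA  (120 'X')


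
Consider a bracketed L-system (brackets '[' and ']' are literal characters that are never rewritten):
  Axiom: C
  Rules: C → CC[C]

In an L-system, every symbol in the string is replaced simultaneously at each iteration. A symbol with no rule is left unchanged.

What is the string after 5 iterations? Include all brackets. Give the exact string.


Step 0: C
Step 1: CC[C]
Step 2: CC[C]CC[C][CC[C]]
Step 3: CC[C]CC[C][CC[C]]CC[C]CC[C][CC[C]][CC[C]CC[C][CC[C]]]
Step 4: CC[C]CC[C][CC[C]]CC[C]CC[C][CC[C]][CC[C]CC[C][CC[C]]]CC[C]CC[C][CC[C]]CC[C]CC[C][CC[C]][CC[C]CC[C][CC[C]]][CC[C]CC[C][CC[C]]CC[C]CC[C][CC[C]][CC[C]CC[C][CC[C]]]]
Step 5: CC[C]CC[C][CC[C]]CC[C]CC[C][CC[C]][CC[C]CC[C][CC[C]]]CC[C]CC[C][CC[C]]CC[C]CC[C][CC[C]][CC[C]CC[C][CC[C]]][CC[C]CC[C][CC[C]]CC[C]CC[C][CC[C]][CC[C]CC[C][CC[C]]]]CC[C]CC[C][CC[C]]CC[C]CC[C][CC[C]][CC[C]CC[C][CC[C]]]CC[C]CC[C][CC[C]]CC[C]CC[C][CC[C]][CC[C]CC[C][CC[C]]][CC[C]CC[C][CC[C]]CC[C]CC[C][CC[C]][CC[C]CC[C][CC[C]]]][CC[C]CC[C][CC[C]]CC[C]CC[C][CC[C]][CC[C]CC[C][CC[C]]]CC[C]CC[C][CC[C]]CC[C]CC[C][CC[C]][CC[C]CC[C][CC[C]]][CC[C]CC[C][CC[C]]CC[C]CC[C][CC[C]][CC[C]CC[C][CC[C]]]]]

Answer: CC[C]CC[C][CC[C]]CC[C]CC[C][CC[C]][CC[C]CC[C][CC[C]]]CC[C]CC[C][CC[C]]CC[C]CC[C][CC[C]][CC[C]CC[C][CC[C]]][CC[C]CC[C][CC[C]]CC[C]CC[C][CC[C]][CC[C]CC[C][CC[C]]]]CC[C]CC[C][CC[C]]CC[C]CC[C][CC[C]][CC[C]CC[C][CC[C]]]CC[C]CC[C][CC[C]]CC[C]CC[C][CC[C]][CC[C]CC[C][CC[C]]][CC[C]CC[C][CC[C]]CC[C]CC[C][CC[C]][CC[C]CC[C][CC[C]]]][CC[C]CC[C][CC[C]]CC[C]CC[C][CC[C]][CC[C]CC[C][CC[C]]]CC[C]CC[C][CC[C]]CC[C]CC[C][CC[C]][CC[C]CC[C][CC[C]]][CC[C]CC[C][CC[C]]CC[C]CC[C][CC[C]][CC[C]CC[C][CC[C]]]]]


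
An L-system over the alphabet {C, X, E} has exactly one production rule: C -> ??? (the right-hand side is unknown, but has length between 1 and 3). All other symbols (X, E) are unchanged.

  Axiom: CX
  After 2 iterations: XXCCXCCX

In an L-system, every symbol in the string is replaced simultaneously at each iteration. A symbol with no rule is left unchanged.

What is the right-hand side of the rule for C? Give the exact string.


Answer: XCC

Derivation:
Trying C -> XCC:
  Step 0: CX
  Step 1: XCCX
  Step 2: XXCCXCCX
Matches the given result.


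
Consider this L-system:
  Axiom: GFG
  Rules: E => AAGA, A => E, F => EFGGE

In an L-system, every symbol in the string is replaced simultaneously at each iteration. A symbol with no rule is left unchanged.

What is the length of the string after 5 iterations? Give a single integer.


Answer: 83

Derivation:
Step 0: length = 3
Step 1: length = 7
Step 2: length = 17
Step 3: length = 27
Step 4: length = 55
Step 5: length = 83


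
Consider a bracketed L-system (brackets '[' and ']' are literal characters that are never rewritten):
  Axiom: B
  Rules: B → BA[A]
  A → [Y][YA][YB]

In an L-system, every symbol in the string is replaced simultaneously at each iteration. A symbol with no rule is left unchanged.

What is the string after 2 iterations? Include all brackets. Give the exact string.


Step 0: B
Step 1: BA[A]
Step 2: BA[A][Y][YA][YB][[Y][YA][YB]]

Answer: BA[A][Y][YA][YB][[Y][YA][YB]]


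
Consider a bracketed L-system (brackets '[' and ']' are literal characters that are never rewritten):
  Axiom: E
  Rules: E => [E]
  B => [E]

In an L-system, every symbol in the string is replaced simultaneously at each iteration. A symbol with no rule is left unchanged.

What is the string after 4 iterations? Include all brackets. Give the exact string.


Answer: [[[[E]]]]

Derivation:
Step 0: E
Step 1: [E]
Step 2: [[E]]
Step 3: [[[E]]]
Step 4: [[[[E]]]]


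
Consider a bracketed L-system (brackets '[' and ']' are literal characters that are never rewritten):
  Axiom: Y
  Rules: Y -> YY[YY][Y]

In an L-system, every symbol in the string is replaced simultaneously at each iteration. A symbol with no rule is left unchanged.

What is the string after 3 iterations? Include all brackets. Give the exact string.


Step 0: Y
Step 1: YY[YY][Y]
Step 2: YY[YY][Y]YY[YY][Y][YY[YY][Y]YY[YY][Y]][YY[YY][Y]]
Step 3: YY[YY][Y]YY[YY][Y][YY[YY][Y]YY[YY][Y]][YY[YY][Y]]YY[YY][Y]YY[YY][Y][YY[YY][Y]YY[YY][Y]][YY[YY][Y]][YY[YY][Y]YY[YY][Y][YY[YY][Y]YY[YY][Y]][YY[YY][Y]]YY[YY][Y]YY[YY][Y][YY[YY][Y]YY[YY][Y]][YY[YY][Y]]][YY[YY][Y]YY[YY][Y][YY[YY][Y]YY[YY][Y]][YY[YY][Y]]]

Answer: YY[YY][Y]YY[YY][Y][YY[YY][Y]YY[YY][Y]][YY[YY][Y]]YY[YY][Y]YY[YY][Y][YY[YY][Y]YY[YY][Y]][YY[YY][Y]][YY[YY][Y]YY[YY][Y][YY[YY][Y]YY[YY][Y]][YY[YY][Y]]YY[YY][Y]YY[YY][Y][YY[YY][Y]YY[YY][Y]][YY[YY][Y]]][YY[YY][Y]YY[YY][Y][YY[YY][Y]YY[YY][Y]][YY[YY][Y]]]


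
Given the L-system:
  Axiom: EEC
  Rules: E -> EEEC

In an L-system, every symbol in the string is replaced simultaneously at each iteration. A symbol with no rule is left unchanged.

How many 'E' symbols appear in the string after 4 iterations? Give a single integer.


Answer: 162

Derivation:
Step 0: EEC  (2 'E')
Step 1: EEECEEECC  (6 'E')
Step 2: EEECEEECEEECCEEECEEECEEECCC  (18 'E')
Step 3: EEECEEECEEECCEEECEEECEEECCEEECEEECEEECCCEEECEEECEEECCEEECEEECEEECCEEECEEECEEECCCC  (54 'E')
Step 4: EEECEEECEEECCEEECEEECEEECCEEECEEECEEECCCEEECEEECEEECCEEECEEECEEECCEEECEEECEEECCCEEECEEECEEECCEEECEEECEEECCEEECEEECEEECCCCEEECEEECEEECCEEECEEECEEECCEEECEEECEEECCCEEECEEECEEECCEEECEEECEEECCEEECEEECEEECCCEEECEEECEEECCEEECEEECEEECCEEECEEECEEECCCCC  (162 'E')


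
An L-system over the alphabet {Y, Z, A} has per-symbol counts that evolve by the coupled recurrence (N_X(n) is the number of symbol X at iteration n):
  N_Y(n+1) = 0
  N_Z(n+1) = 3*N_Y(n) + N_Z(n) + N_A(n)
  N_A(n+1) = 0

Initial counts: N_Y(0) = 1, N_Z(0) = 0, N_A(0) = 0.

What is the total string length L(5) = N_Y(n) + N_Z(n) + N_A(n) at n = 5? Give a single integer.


Step 0: N_Y=1, N_Z=0, N_A=0, L=1
Step 1: N_Y=0, N_Z=3, N_A=0, L=3
Step 2: N_Y=0, N_Z=3, N_A=0, L=3
Step 3: N_Y=0, N_Z=3, N_A=0, L=3
Step 4: N_Y=0, N_Z=3, N_A=0, L=3
Step 5: N_Y=0, N_Z=3, N_A=0, L=3

Answer: 3


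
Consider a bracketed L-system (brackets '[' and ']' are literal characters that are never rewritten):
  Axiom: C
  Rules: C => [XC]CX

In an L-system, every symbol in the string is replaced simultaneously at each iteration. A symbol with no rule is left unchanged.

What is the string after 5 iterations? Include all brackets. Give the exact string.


Step 0: C
Step 1: [XC]CX
Step 2: [X[XC]CX][XC]CXX
Step 3: [X[X[XC]CX][XC]CXX][X[XC]CX][XC]CXXX
Step 4: [X[X[X[XC]CX][XC]CXX][X[XC]CX][XC]CXXX][X[X[XC]CX][XC]CXX][X[XC]CX][XC]CXXXX
Step 5: [X[X[X[X[XC]CX][XC]CXX][X[XC]CX][XC]CXXX][X[X[XC]CX][XC]CXX][X[XC]CX][XC]CXXXX][X[X[X[XC]CX][XC]CXX][X[XC]CX][XC]CXXX][X[X[XC]CX][XC]CXX][X[XC]CX][XC]CXXXXX

Answer: [X[X[X[X[XC]CX][XC]CXX][X[XC]CX][XC]CXXX][X[X[XC]CX][XC]CXX][X[XC]CX][XC]CXXXX][X[X[X[XC]CX][XC]CXX][X[XC]CX][XC]CXXX][X[X[XC]CX][XC]CXX][X[XC]CX][XC]CXXXXX


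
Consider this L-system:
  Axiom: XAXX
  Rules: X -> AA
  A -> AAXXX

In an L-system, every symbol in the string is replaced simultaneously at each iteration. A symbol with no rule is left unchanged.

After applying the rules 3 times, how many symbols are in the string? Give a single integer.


Step 0: length = 4
Step 1: length = 11
Step 2: length = 46
Step 3: length = 158

Answer: 158


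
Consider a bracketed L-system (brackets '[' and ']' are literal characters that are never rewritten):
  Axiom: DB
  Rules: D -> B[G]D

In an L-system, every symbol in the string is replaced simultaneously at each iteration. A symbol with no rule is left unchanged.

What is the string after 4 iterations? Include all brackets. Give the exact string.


Answer: B[G]B[G]B[G]B[G]DB

Derivation:
Step 0: DB
Step 1: B[G]DB
Step 2: B[G]B[G]DB
Step 3: B[G]B[G]B[G]DB
Step 4: B[G]B[G]B[G]B[G]DB


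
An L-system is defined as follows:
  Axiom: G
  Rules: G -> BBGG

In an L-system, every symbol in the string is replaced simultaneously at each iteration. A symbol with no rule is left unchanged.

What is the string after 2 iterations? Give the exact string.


Answer: BBBBGGBBGG

Derivation:
Step 0: G
Step 1: BBGG
Step 2: BBBBGGBBGG


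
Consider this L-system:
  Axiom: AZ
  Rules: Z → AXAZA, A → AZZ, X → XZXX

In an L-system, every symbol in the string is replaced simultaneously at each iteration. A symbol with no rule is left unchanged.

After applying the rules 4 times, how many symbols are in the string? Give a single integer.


Step 0: length = 2
Step 1: length = 8
Step 2: length = 31
Step 3: length = 123
Step 4: length = 487

Answer: 487


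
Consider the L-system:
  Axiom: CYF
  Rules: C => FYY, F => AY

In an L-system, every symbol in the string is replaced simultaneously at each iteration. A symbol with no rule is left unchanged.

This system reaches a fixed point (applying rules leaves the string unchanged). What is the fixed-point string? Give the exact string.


Step 0: CYF
Step 1: FYYYAY
Step 2: AYYYYAY
Step 3: AYYYYAY  (unchanged — fixed point at step 2)

Answer: AYYYYAY


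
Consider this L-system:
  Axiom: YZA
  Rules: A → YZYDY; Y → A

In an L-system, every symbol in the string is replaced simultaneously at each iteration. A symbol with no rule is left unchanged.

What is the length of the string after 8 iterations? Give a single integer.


Step 0: length = 3
Step 1: length = 7
Step 2: length = 11
Step 3: length = 23
Step 4: length = 35
Step 5: length = 71
Step 6: length = 107
Step 7: length = 215
Step 8: length = 323

Answer: 323


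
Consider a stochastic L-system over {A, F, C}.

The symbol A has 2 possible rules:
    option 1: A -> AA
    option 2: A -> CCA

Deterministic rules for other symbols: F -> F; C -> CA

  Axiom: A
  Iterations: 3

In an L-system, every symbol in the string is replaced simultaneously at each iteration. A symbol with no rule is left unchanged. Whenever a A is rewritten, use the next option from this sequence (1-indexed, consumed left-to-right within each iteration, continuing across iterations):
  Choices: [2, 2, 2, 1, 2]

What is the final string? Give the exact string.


Answer: CACCACAAACACACCA

Derivation:
Step 0: A
Step 1: CCA  (used choices [2])
Step 2: CACACCA  (used choices [2])
Step 3: CACCACAAACACACCA  (used choices [2, 1, 2])


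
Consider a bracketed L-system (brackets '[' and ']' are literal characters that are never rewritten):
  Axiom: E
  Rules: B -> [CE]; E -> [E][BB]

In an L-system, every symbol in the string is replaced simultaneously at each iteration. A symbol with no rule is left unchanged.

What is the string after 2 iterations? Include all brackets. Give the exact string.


Step 0: E
Step 1: [E][BB]
Step 2: [[E][BB]][[CE][CE]]

Answer: [[E][BB]][[CE][CE]]


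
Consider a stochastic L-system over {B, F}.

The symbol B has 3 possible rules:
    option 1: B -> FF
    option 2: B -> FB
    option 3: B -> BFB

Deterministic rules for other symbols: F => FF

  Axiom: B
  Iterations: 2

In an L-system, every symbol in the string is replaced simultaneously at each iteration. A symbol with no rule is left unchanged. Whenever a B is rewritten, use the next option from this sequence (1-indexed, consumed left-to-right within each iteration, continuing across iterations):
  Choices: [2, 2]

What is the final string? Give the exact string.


Step 0: B
Step 1: FB  (used choices [2])
Step 2: FFFB  (used choices [2])

Answer: FFFB


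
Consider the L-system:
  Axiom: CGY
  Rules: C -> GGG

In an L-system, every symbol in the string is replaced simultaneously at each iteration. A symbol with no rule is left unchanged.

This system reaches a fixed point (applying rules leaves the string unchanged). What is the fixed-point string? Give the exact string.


Answer: GGGGY

Derivation:
Step 0: CGY
Step 1: GGGGY
Step 2: GGGGY  (unchanged — fixed point at step 1)


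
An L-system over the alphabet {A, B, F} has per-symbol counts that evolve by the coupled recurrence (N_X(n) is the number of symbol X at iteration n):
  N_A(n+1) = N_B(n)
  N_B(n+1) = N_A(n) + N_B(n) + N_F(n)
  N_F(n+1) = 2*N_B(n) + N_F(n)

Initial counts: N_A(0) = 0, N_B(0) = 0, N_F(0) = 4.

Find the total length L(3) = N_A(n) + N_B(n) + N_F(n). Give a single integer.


Step 0: N_A=0, N_B=0, N_F=4, L=4
Step 1: N_A=0, N_B=4, N_F=4, L=8
Step 2: N_A=4, N_B=8, N_F=12, L=24
Step 3: N_A=8, N_B=24, N_F=28, L=60

Answer: 60


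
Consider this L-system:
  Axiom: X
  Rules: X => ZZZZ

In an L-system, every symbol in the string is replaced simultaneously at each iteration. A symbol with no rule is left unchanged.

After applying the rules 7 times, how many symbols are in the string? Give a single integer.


Answer: 4

Derivation:
Step 0: length = 1
Step 1: length = 4
Step 2: length = 4
Step 3: length = 4
Step 4: length = 4
Step 5: length = 4
Step 6: length = 4
Step 7: length = 4


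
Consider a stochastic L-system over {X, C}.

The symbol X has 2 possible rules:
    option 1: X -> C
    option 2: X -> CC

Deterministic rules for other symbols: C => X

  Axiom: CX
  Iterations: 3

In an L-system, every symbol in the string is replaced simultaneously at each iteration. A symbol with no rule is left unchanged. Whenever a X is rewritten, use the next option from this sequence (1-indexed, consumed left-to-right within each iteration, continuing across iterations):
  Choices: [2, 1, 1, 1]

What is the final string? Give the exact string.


Answer: XCC

Derivation:
Step 0: CX
Step 1: XCC  (used choices [2])
Step 2: CXX  (used choices [1])
Step 3: XCC  (used choices [1, 1])


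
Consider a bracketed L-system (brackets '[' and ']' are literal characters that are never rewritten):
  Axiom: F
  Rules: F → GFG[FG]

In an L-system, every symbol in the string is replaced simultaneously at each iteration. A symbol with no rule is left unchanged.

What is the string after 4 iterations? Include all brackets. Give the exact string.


Step 0: F
Step 1: GFG[FG]
Step 2: GGFG[FG]G[GFG[FG]G]
Step 3: GGGFG[FG]G[GFG[FG]G]G[GGFG[FG]G[GFG[FG]G]G]
Step 4: GGGGFG[FG]G[GFG[FG]G]G[GGFG[FG]G[GFG[FG]G]G]G[GGGFG[FG]G[GFG[FG]G]G[GGFG[FG]G[GFG[FG]G]G]G]

Answer: GGGGFG[FG]G[GFG[FG]G]G[GGFG[FG]G[GFG[FG]G]G]G[GGGFG[FG]G[GFG[FG]G]G[GGFG[FG]G[GFG[FG]G]G]G]


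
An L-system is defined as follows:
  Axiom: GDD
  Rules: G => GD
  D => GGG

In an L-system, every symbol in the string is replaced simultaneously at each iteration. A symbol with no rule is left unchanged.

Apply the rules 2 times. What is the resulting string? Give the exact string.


Answer: GDGGGGDGDGDGDGDGD

Derivation:
Step 0: GDD
Step 1: GDGGGGGG
Step 2: GDGGGGDGDGDGDGDGD


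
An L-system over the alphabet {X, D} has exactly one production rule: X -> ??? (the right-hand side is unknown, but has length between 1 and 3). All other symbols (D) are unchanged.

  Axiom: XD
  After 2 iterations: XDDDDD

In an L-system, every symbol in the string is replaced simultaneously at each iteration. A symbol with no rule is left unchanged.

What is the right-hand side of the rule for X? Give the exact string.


Answer: XDD

Derivation:
Trying X -> XDD:
  Step 0: XD
  Step 1: XDDD
  Step 2: XDDDDD
Matches the given result.


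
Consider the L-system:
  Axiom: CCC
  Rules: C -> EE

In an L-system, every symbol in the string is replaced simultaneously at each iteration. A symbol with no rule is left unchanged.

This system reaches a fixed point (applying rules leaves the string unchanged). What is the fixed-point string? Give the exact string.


Answer: EEEEEE

Derivation:
Step 0: CCC
Step 1: EEEEEE
Step 2: EEEEEE  (unchanged — fixed point at step 1)


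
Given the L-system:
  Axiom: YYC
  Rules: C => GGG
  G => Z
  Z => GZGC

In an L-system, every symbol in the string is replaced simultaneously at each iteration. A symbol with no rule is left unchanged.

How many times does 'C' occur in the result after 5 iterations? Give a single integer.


Answer: 9

Derivation:
Step 0: YYC  (1 'C')
Step 1: YYGGG  (0 'C')
Step 2: YYZZZ  (0 'C')
Step 3: YYGZGCGZGCGZGC  (3 'C')
Step 4: YYZGZGCZGGGZGZGCZGGGZGZGCZGGG  (3 'C')
Step 5: YYGZGCZGZGCZGGGGZGCZZZGZGCZGZGCZGGGGZGCZZZGZGCZGZGCZGGGGZGCZZZ  (9 'C')


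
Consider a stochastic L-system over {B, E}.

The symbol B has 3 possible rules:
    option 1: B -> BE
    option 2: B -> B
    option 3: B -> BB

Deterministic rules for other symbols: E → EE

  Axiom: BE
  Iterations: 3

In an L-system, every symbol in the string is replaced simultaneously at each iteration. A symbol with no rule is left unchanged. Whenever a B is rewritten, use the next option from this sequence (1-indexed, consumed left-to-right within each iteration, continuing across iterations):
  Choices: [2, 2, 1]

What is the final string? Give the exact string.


Answer: BEEEEEEEEE

Derivation:
Step 0: BE
Step 1: BEE  (used choices [2])
Step 2: BEEEE  (used choices [2])
Step 3: BEEEEEEEEE  (used choices [1])


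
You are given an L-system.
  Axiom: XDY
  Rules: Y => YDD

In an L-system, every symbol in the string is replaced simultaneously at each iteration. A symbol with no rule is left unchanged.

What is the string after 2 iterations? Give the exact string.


Step 0: XDY
Step 1: XDYDD
Step 2: XDYDDDD

Answer: XDYDDDD


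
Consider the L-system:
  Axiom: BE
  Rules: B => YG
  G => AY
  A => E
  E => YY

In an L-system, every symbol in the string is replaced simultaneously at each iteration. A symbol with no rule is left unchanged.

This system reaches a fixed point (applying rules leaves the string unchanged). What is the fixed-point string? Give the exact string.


Step 0: BE
Step 1: YGYY
Step 2: YAYYY
Step 3: YEYYY
Step 4: YYYYYY
Step 5: YYYYYY  (unchanged — fixed point at step 4)

Answer: YYYYYY


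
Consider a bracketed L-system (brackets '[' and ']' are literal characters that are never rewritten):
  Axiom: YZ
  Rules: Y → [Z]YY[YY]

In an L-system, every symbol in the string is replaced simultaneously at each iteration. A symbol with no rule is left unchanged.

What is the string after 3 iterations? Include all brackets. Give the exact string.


Step 0: YZ
Step 1: [Z]YY[YY]Z
Step 2: [Z][Z]YY[YY][Z]YY[YY][[Z]YY[YY][Z]YY[YY]]Z
Step 3: [Z][Z][Z]YY[YY][Z]YY[YY][[Z]YY[YY][Z]YY[YY]][Z][Z]YY[YY][Z]YY[YY][[Z]YY[YY][Z]YY[YY]][[Z][Z]YY[YY][Z]YY[YY][[Z]YY[YY][Z]YY[YY]][Z][Z]YY[YY][Z]YY[YY][[Z]YY[YY][Z]YY[YY]]]Z

Answer: [Z][Z][Z]YY[YY][Z]YY[YY][[Z]YY[YY][Z]YY[YY]][Z][Z]YY[YY][Z]YY[YY][[Z]YY[YY][Z]YY[YY]][[Z][Z]YY[YY][Z]YY[YY][[Z]YY[YY][Z]YY[YY]][Z][Z]YY[YY][Z]YY[YY][[Z]YY[YY][Z]YY[YY]]]Z


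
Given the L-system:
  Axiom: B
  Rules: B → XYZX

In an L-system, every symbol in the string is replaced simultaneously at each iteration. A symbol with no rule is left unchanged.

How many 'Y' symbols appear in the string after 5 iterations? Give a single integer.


Step 0: B  (0 'Y')
Step 1: XYZX  (1 'Y')
Step 2: XYZX  (1 'Y')
Step 3: XYZX  (1 'Y')
Step 4: XYZX  (1 'Y')
Step 5: XYZX  (1 'Y')

Answer: 1


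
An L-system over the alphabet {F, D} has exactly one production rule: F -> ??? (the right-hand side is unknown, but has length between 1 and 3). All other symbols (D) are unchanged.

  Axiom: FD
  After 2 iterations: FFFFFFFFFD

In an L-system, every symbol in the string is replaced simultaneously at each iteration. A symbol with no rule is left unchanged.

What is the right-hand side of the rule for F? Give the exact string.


Answer: FFF

Derivation:
Trying F -> FFF:
  Step 0: FD
  Step 1: FFFD
  Step 2: FFFFFFFFFD
Matches the given result.


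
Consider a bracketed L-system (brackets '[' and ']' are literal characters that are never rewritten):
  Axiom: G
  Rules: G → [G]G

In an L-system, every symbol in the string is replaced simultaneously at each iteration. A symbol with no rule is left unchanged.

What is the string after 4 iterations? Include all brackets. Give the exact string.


Step 0: G
Step 1: [G]G
Step 2: [[G]G][G]G
Step 3: [[[G]G][G]G][[G]G][G]G
Step 4: [[[[G]G][G]G][[G]G][G]G][[[G]G][G]G][[G]G][G]G

Answer: [[[[G]G][G]G][[G]G][G]G][[[G]G][G]G][[G]G][G]G


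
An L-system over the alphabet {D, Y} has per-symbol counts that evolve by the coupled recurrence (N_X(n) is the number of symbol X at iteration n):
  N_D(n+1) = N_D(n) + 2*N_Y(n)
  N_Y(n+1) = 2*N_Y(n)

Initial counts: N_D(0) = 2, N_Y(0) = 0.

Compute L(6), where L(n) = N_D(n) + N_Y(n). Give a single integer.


Step 0: N_D=2, N_Y=0, L=2
Step 1: N_D=2, N_Y=0, L=2
Step 2: N_D=2, N_Y=0, L=2
Step 3: N_D=2, N_Y=0, L=2
Step 4: N_D=2, N_Y=0, L=2
Step 5: N_D=2, N_Y=0, L=2
Step 6: N_D=2, N_Y=0, L=2

Answer: 2


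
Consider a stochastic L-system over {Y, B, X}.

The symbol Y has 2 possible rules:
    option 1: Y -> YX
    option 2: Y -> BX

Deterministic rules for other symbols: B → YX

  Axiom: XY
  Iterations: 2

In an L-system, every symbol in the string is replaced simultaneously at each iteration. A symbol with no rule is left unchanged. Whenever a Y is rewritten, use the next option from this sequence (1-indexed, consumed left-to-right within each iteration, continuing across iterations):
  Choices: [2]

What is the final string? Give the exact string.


Step 0: XY
Step 1: XBX  (used choices [2])
Step 2: XYXX  (used choices [])

Answer: XYXX


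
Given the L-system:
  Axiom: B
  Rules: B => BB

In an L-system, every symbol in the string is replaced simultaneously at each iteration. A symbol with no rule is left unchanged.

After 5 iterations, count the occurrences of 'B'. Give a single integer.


Step 0: B  (1 'B')
Step 1: BB  (2 'B')
Step 2: BBBB  (4 'B')
Step 3: BBBBBBBB  (8 'B')
Step 4: BBBBBBBBBBBBBBBB  (16 'B')
Step 5: BBBBBBBBBBBBBBBBBBBBBBBBBBBBBBBB  (32 'B')

Answer: 32


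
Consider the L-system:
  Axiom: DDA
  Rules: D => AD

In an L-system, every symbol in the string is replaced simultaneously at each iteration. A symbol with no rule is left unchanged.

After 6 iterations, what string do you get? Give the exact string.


Step 0: DDA
Step 1: ADADA
Step 2: AADAADA
Step 3: AAADAAADA
Step 4: AAAADAAAADA
Step 5: AAAAADAAAAADA
Step 6: AAAAAADAAAAAADA

Answer: AAAAAADAAAAAADA


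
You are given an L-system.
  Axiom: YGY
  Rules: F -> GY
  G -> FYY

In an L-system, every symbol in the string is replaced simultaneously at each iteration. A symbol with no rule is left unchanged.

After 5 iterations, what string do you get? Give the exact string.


Answer: YFYYYYYYYYY

Derivation:
Step 0: YGY
Step 1: YFYYY
Step 2: YGYYYY
Step 3: YFYYYYYY
Step 4: YGYYYYYYY
Step 5: YFYYYYYYYYY


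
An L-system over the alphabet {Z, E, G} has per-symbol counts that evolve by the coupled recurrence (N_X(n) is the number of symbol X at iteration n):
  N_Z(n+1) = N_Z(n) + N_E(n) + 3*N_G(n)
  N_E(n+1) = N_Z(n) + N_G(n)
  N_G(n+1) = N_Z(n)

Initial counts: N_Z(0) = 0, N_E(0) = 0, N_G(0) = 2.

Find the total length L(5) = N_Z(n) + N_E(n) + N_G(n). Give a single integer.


Answer: 378

Derivation:
Step 0: N_Z=0, N_E=0, N_G=2, L=2
Step 1: N_Z=6, N_E=2, N_G=0, L=8
Step 2: N_Z=8, N_E=6, N_G=6, L=20
Step 3: N_Z=32, N_E=14, N_G=8, L=54
Step 4: N_Z=70, N_E=40, N_G=32, L=142
Step 5: N_Z=206, N_E=102, N_G=70, L=378
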